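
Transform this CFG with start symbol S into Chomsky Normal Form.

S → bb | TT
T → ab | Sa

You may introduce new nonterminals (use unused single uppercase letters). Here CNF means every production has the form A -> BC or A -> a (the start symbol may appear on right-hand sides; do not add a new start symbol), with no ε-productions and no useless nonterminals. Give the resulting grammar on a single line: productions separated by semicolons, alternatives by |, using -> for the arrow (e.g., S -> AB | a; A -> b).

S -> AA | TT; A -> b; B -> a; T -> BA | SB

No ε-productions.
No unit productions to eliminate.
TERM: introduce B -> a, A -> b and substitute in every rule of length ≥2.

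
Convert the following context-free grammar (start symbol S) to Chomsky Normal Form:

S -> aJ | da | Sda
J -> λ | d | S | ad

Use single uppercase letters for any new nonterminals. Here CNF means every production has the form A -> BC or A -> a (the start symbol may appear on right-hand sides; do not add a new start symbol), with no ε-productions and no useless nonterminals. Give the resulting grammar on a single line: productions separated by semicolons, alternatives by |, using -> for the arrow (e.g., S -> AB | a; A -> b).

S -> a | AB | BJ | SD; A -> d; B -> a; C -> AB; D -> AB; J -> a | d | AB | BA | BJ | SC

Nullable: {J}; after ε-elimination: S -> a | aJ | da | Sda; J -> S | d | ad.
After unit-elimination: S -> a | aJ | da | Sda; J -> a | d | aJ | ad | da | Sda.
TERM: introduce B -> a, A -> d and substitute in every rule of length ≥2.
BIN: J -> SAB becomes J -> SC, C -> AB; S -> SAB becomes S -> SD, D -> AB.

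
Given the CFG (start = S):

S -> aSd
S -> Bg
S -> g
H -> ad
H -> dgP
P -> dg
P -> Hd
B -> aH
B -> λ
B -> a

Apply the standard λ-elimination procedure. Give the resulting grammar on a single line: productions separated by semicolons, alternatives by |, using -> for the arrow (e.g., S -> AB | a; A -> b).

S -> g | Bg | aSd; B -> a | aH; H -> ad | dgP; P -> Hd | dg

Nullable set: {B}.
S -> Bg: B nullable, giving Bg | g.
Drop B -> λ.
Unchanged (no nullable symbols): S -> aSd; S -> g; B -> a; B -> aH; H -> ad; H -> dgP; P -> Hd; P -> dg.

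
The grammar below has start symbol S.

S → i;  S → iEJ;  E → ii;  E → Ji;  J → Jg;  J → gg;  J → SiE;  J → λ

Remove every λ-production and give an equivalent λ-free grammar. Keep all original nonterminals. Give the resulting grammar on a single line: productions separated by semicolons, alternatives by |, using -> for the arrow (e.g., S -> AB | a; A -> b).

S -> i | iE | iEJ; E -> i | Ji | ii; J -> g | Jg | gg | SiE

Nullable set: {J}.
S -> iEJ: J nullable, giving iE | iEJ.
E -> Ji: J nullable, giving Ji | i.
Drop J -> λ.
J -> Jg: J nullable, giving Jg | g.
Unchanged (no nullable symbols): S -> i; E -> ii; J -> SiE; J -> gg.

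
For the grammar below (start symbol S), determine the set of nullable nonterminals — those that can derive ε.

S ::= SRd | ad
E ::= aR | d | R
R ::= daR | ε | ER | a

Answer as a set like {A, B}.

{E, R}

Directly nullable (have an ε-rule): {R}.
E is nullable via E -> R (every symbol on the right is already known nullable).
Not nullable: S — each has a terminal in every rule's right-hand side or depends on a non-nullable symbol.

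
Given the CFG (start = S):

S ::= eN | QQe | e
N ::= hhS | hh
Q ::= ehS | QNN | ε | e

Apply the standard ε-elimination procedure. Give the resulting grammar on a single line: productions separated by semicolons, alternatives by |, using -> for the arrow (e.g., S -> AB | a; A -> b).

S -> e | Qe | eN | QQe; N -> hh | hhS; Q -> e | NN | QNN | ehS

Nullable set: {Q}.
S -> QQe: Q, Q nullable, giving QQe | Qe | e.
Drop Q -> ε.
Q -> QNN: Q nullable, giving NN | QNN.
Unchanged (no nullable symbols): S -> e; S -> eN; N -> hh; N -> hhS; Q -> e; Q -> ehS.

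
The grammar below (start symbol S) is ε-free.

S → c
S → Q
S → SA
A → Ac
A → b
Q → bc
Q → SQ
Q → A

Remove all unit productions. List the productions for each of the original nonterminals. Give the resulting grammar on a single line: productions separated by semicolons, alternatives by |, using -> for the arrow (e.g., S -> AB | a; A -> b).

Unit productions: Q->A, S->Q.
Unit pairs (A ⇒* B via units): (Q,A), (S,A), (S,Q).
S: inherits non-unit rules of {A, Q, S} → Ac | SA | SQ | b | bc | c.
A: inherits non-unit rules of {A} → Ac | b.
Q: inherits non-unit rules of {A, Q} → Ac | SQ | b | bc.

S -> b | c | Ac | SA | SQ | bc; A -> b | Ac; Q -> b | Ac | SQ | bc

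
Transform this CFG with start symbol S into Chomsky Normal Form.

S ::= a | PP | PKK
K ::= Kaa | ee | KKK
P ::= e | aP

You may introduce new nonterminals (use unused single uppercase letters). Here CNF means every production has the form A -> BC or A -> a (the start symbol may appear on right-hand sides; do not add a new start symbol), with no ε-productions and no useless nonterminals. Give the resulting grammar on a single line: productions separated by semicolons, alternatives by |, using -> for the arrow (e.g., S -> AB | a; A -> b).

S -> a | PE | PP; A -> a; B -> e; C -> AA; D -> KK; E -> KK; K -> BB | KC | KD; P -> e | AP

No ε-productions.
No unit productions to eliminate.
TERM: introduce A -> a, B -> e and substitute in every rule of length ≥2.
BIN: K -> KAA becomes K -> KC, C -> AA; K -> KKK becomes K -> KD, D -> KK; S -> PKK becomes S -> PE, E -> KK.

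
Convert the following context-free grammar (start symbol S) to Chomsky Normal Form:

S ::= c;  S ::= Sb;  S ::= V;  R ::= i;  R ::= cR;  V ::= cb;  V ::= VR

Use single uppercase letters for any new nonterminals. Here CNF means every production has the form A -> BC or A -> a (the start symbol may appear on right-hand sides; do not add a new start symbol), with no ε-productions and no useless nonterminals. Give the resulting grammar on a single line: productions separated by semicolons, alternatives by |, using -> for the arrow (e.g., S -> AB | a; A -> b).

S -> c | AB | SB | VR; A -> c; B -> b; R -> i | AR; V -> AB | VR

No ε-productions.
After unit-elimination: S -> c | Sb | VR | cb; R -> i | cR; V -> VR | cb.
TERM: introduce B -> b, A -> c and substitute in every rule of length ≥2.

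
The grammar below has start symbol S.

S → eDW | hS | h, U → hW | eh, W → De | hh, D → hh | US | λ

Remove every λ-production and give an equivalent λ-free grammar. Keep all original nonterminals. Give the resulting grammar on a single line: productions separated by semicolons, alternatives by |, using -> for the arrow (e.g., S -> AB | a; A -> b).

Nullable set: {D}.
S -> eDW: D nullable, giving eDW | eW.
Drop D -> λ.
W -> De: D nullable, giving De | e.
Unchanged (no nullable symbols): S -> h; S -> hS; D -> US; D -> hh; U -> eh; U -> hW; W -> hh.

S -> h | eW | hS | eDW; D -> US | hh; U -> eh | hW; W -> e | De | hh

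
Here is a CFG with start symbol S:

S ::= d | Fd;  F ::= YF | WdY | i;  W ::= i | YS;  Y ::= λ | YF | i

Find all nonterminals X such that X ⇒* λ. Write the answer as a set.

{Y}

Directly nullable (have an ε-rule): {Y}.
Not nullable: F, S, W — each has a terminal in every rule's right-hand side or depends on a non-nullable symbol.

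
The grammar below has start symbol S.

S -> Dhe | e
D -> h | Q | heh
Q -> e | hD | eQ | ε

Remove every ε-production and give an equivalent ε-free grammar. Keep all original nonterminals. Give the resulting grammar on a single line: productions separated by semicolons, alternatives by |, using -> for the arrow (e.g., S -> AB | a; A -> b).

S -> e | he | Dhe; D -> Q | h | heh; Q -> e | h | eQ | hD

Nullable set: {D, Q}.
S -> Dhe: D nullable, giving Dhe | he.
D -> Q: Q nullable, giving Q.
Drop Q -> ε.
Q -> eQ: Q nullable, giving e | eQ.
Q -> hD: D nullable, giving h | hD.
Unchanged (no nullable symbols): S -> e; D -> h; D -> heh; Q -> e.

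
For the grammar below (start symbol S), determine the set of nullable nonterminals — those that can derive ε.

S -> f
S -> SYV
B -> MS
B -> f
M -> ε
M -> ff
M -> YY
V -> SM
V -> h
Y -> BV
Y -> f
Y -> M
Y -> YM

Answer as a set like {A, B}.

Directly nullable (have an ε-rule): {M}.
Y is nullable via Y -> M (every symbol on the right is already known nullable).
Not nullable: B, S, V — each has a terminal in every rule's right-hand side or depends on a non-nullable symbol.

{M, Y}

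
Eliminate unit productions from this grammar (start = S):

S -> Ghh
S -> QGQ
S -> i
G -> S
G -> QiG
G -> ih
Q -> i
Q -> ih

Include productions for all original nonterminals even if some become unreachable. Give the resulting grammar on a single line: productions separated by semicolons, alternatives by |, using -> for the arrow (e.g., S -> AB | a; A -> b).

Unit productions: G->S.
Unit pairs (A ⇒* B via units): (G,S).
S: inherits non-unit rules of {S} → Ghh | QGQ | i.
G: inherits non-unit rules of {G, S} → Ghh | QGQ | QiG | i | ih.
Q: inherits non-unit rules of {Q} → i | ih.

S -> i | Ghh | QGQ; G -> i | ih | Ghh | QGQ | QiG; Q -> i | ih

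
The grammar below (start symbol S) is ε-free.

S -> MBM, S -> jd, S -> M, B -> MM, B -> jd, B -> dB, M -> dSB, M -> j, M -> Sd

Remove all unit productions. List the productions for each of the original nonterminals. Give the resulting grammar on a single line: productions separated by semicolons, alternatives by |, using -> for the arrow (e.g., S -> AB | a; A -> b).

S -> j | Sd | jd | MBM | dSB; B -> MM | dB | jd; M -> j | Sd | dSB

Unit productions: S->M.
Unit pairs (A ⇒* B via units): (S,M).
S: inherits non-unit rules of {M, S} → MBM | Sd | dSB | j | jd.
B: inherits non-unit rules of {B} → MM | dB | jd.
M: inherits non-unit rules of {M} → Sd | dSB | j.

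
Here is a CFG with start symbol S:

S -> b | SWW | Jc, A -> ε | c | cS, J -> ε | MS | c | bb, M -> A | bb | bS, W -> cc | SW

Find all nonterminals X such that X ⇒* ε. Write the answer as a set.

Directly nullable (have an ε-rule): {A, J}.
M is nullable via M -> A (every symbol on the right is already known nullable).
Not nullable: S, W — each has a terminal in every rule's right-hand side or depends on a non-nullable symbol.

{A, J, M}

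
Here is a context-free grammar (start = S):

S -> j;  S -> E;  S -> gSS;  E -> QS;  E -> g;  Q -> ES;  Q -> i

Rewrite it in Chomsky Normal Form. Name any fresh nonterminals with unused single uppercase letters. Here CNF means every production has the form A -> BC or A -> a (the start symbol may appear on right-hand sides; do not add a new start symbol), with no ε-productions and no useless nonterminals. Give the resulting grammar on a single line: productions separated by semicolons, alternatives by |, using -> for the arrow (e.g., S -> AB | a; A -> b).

No ε-productions.
After unit-elimination: S -> g | j | QS | gSS; E -> g | QS; Q -> i | ES.
TERM: introduce A -> g and substitute in every rule of length ≥2.
BIN: S -> ASS becomes S -> AB, B -> SS.

S -> g | j | AB | QS; A -> g; B -> SS; E -> g | QS; Q -> i | ES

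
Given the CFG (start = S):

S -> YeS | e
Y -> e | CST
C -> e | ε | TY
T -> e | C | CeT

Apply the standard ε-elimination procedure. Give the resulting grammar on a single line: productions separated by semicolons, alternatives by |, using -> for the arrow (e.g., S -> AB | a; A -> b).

S -> e | YeS; C -> Y | e | TY; T -> C | e | Ce | eT | CeT; Y -> S | e | CS | ST | CST

Nullable set: {C, T}.
Drop C -> ε.
C -> TY: T nullable, giving TY | Y.
T -> C: C nullable, giving C.
T -> CeT: C, T nullable, giving Ce | CeT | e | eT.
Y -> CST: C, T nullable, giving CS | CST | S | ST.
Unchanged (no nullable symbols): S -> YeS; S -> e; C -> e; T -> e; Y -> e.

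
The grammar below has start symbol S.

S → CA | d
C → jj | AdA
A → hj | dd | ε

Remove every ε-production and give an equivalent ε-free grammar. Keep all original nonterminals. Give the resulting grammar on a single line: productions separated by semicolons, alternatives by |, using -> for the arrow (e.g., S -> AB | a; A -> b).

Nullable set: {A}.
S -> CA: A nullable, giving C | CA.
Drop A -> ε.
C -> AdA: A, A nullable, giving Ad | AdA | d | dA.
Unchanged (no nullable symbols): S -> d; A -> dd; A -> hj; C -> jj.

S -> C | d | CA; A -> dd | hj; C -> d | Ad | dA | jj | AdA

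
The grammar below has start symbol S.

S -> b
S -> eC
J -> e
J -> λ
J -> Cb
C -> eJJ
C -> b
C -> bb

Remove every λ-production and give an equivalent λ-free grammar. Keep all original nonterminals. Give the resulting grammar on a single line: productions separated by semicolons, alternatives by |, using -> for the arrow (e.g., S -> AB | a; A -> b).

S -> b | eC; C -> b | e | bb | eJ | eJJ; J -> e | Cb

Nullable set: {J}.
C -> eJJ: J, J nullable, giving e | eJ | eJJ.
Drop J -> λ.
Unchanged (no nullable symbols): S -> b; S -> eC; C -> b; C -> bb; J -> Cb; J -> e.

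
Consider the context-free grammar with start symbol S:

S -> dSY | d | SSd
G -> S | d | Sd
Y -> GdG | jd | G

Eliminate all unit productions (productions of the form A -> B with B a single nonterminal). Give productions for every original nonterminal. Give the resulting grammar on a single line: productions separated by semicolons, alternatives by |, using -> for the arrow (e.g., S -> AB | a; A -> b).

S -> d | SSd | dSY; G -> d | Sd | SSd | dSY; Y -> d | Sd | jd | GdG | SSd | dSY

Unit productions: G->S, Y->G.
Unit pairs (A ⇒* B via units): (G,S), (Y,G), (Y,S).
S: inherits non-unit rules of {S} → SSd | d | dSY.
G: inherits non-unit rules of {G, S} → SSd | Sd | d | dSY.
Y: inherits non-unit rules of {G, S, Y} → GdG | SSd | Sd | d | dSY | jd.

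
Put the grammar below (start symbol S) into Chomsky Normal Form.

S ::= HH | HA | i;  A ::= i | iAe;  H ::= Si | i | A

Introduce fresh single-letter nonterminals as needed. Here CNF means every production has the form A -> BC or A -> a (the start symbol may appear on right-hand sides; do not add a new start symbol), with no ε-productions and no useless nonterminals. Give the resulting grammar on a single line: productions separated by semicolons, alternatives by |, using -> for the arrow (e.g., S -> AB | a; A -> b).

S -> i | HA | HH; A -> i | BD; B -> i; C -> e; D -> AC; E -> AC; H -> i | BE | SB

No ε-productions.
After unit-elimination: S -> i | HA | HH; A -> i | iAe; H -> i | Si | iAe.
TERM: introduce C -> e, B -> i and substitute in every rule of length ≥2.
BIN: A -> BAC becomes A -> BD, D -> AC; H -> BAC becomes H -> BE, E -> AC.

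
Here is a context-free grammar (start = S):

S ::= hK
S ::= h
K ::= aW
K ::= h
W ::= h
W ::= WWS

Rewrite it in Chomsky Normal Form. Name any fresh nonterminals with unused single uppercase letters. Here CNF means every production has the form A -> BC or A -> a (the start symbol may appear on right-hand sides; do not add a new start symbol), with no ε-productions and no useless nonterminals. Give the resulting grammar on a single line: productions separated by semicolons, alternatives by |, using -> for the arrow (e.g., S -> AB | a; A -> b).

S -> h | BK; A -> a; B -> h; C -> WS; K -> h | AW; W -> h | WC

No ε-productions.
No unit productions to eliminate.
TERM: introduce A -> a, B -> h and substitute in every rule of length ≥2.
BIN: W -> WWS becomes W -> WC, C -> WS.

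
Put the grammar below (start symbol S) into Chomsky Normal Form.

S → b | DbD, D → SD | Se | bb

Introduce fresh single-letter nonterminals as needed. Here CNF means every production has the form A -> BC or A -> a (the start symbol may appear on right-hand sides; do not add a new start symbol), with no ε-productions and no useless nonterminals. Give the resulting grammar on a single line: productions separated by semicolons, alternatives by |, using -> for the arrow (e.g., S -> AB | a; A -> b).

S -> b | DC; A -> e; B -> b; C -> BD; D -> BB | SA | SD

No ε-productions.
No unit productions to eliminate.
TERM: introduce B -> b, A -> e and substitute in every rule of length ≥2.
BIN: S -> DBD becomes S -> DC, C -> BD.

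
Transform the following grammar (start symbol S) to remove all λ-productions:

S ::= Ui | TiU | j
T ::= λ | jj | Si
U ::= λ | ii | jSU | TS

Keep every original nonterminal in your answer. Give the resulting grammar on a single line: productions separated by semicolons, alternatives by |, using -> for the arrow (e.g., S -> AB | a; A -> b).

Nullable set: {T, U}.
S -> TiU: T, U nullable, giving Ti | TiU | i | iU.
S -> Ui: U nullable, giving Ui | i.
Drop T -> λ.
Drop U -> λ.
U -> TS: T nullable, giving S | TS.
U -> jSU: U nullable, giving jS | jSU.
Unchanged (no nullable symbols): S -> j; T -> Si; T -> jj; U -> ii.

S -> i | j | Ti | Ui | iU | TiU; T -> Si | jj; U -> S | TS | ii | jS | jSU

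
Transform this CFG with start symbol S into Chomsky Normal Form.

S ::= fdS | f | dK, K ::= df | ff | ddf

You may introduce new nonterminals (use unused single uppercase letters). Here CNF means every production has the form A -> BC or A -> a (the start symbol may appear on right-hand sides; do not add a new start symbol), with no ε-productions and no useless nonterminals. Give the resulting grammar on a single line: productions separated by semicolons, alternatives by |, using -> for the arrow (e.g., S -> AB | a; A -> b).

S -> f | AK | BD; A -> d; B -> f; C -> AB; D -> AS; K -> AB | AC | BB

No ε-productions.
No unit productions to eliminate.
TERM: introduce A -> d, B -> f and substitute in every rule of length ≥2.
BIN: K -> AAB becomes K -> AC, C -> AB; S -> BAS becomes S -> BD, D -> AS.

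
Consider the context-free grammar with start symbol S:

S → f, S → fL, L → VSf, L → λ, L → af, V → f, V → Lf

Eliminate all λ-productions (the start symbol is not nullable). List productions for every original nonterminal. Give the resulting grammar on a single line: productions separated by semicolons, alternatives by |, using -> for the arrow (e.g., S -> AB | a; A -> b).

Nullable set: {L}.
S -> fL: L nullable, giving f | fL.
Drop L -> λ.
V -> Lf: L nullable, giving Lf | f.
Unchanged (no nullable symbols): S -> f; L -> VSf; L -> af; V -> f.

S -> f | fL; L -> af | VSf; V -> f | Lf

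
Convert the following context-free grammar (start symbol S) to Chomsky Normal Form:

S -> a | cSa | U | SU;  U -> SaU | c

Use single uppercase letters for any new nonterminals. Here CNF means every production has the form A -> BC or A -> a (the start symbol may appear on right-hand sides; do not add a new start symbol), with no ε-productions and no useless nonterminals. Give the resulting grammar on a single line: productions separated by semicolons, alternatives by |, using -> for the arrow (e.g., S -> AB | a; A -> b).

No ε-productions.
After unit-elimination: S -> a | c | SU | SaU | cSa; U -> c | SaU.
TERM: introduce A -> a, B -> c and substitute in every rule of length ≥2.
BIN: S -> BSA becomes S -> BC, C -> SA; S -> SAU becomes S -> SD, D -> AU; U -> SAU becomes U -> SE, E -> AU.

S -> a | c | BC | SD | SU; A -> a; B -> c; C -> SA; D -> AU; E -> AU; U -> c | SE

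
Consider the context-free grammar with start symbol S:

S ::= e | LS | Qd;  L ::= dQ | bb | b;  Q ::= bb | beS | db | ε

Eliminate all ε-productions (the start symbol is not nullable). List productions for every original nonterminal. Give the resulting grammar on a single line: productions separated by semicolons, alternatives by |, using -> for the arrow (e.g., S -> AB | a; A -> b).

Nullable set: {Q}.
S -> Qd: Q nullable, giving Qd | d.
L -> dQ: Q nullable, giving d | dQ.
Drop Q -> ε.
Unchanged (no nullable symbols): S -> LS; S -> e; L -> b; L -> bb; Q -> bb; Q -> beS; Q -> db.

S -> d | e | LS | Qd; L -> b | d | bb | dQ; Q -> bb | db | beS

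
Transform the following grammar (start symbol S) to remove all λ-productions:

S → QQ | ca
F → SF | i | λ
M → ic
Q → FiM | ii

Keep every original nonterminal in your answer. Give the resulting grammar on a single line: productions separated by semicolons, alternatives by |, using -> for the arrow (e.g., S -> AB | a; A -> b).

Nullable set: {F}.
Drop F -> λ.
F -> SF: F nullable, giving S | SF.
Q -> FiM: F nullable, giving FiM | iM.
Unchanged (no nullable symbols): S -> QQ; S -> ca; F -> i; M -> ic; Q -> ii.

S -> QQ | ca; F -> S | i | SF; M -> ic; Q -> iM | ii | FiM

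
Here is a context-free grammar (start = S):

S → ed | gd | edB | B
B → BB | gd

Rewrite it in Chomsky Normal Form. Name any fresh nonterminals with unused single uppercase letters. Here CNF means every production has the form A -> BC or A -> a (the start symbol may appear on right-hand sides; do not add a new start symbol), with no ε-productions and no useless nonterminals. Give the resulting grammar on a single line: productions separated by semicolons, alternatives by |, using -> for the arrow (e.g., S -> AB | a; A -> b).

No ε-productions.
After unit-elimination: S -> BB | ed | gd | edB; B -> BB | gd.
TERM: introduce C -> d, D -> e, A -> g and substitute in every rule of length ≥2.
BIN: S -> DCB becomes S -> DE, E -> CB.

S -> AC | BB | DC | DE; A -> g; B -> AC | BB; C -> d; D -> e; E -> CB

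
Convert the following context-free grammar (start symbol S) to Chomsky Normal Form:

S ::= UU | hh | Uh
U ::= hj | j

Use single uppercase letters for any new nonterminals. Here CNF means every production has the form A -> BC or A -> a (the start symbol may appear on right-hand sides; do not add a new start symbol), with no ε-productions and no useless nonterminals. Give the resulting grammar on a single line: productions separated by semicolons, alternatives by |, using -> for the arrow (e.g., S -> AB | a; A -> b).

S -> AA | UA | UU; A -> h; B -> j; U -> j | AB

No ε-productions.
No unit productions to eliminate.
TERM: introduce A -> h, B -> j and substitute in every rule of length ≥2.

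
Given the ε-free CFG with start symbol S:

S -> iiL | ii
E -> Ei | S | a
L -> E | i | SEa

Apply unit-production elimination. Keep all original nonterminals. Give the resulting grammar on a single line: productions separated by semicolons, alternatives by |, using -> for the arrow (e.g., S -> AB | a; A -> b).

S -> ii | iiL; E -> a | Ei | ii | iiL; L -> a | i | Ei | ii | SEa | iiL

Unit productions: E->S, L->E.
Unit pairs (A ⇒* B via units): (E,S), (L,E), (L,S).
S: inherits non-unit rules of {S} → ii | iiL.
E: inherits non-unit rules of {E, S} → Ei | a | ii | iiL.
L: inherits non-unit rules of {E, L, S} → Ei | SEa | a | i | ii | iiL.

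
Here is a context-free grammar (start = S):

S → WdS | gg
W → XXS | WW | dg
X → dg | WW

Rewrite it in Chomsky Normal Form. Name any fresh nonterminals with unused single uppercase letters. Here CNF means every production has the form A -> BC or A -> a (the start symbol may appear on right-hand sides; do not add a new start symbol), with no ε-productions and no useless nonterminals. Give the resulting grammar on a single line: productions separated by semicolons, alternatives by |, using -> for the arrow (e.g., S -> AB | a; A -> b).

S -> BB | WC; A -> d; B -> g; C -> AS; D -> XS; W -> AB | WW | XD; X -> AB | WW

No ε-productions.
No unit productions to eliminate.
TERM: introduce A -> d, B -> g and substitute in every rule of length ≥2.
BIN: S -> WAS becomes S -> WC, C -> AS; W -> XXS becomes W -> XD, D -> XS.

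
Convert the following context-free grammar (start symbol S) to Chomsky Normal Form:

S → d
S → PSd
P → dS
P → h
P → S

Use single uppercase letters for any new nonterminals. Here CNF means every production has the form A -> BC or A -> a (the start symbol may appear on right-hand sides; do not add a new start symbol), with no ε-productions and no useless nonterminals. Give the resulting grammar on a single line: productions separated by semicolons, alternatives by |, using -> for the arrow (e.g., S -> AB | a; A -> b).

S -> d | PC; A -> d; B -> SA; C -> SA; P -> d | h | AS | PB

No ε-productions.
After unit-elimination: S -> d | PSd; P -> d | h | dS | PSd.
TERM: introduce A -> d and substitute in every rule of length ≥2.
BIN: P -> PSA becomes P -> PB, B -> SA; S -> PSA becomes S -> PC, C -> SA.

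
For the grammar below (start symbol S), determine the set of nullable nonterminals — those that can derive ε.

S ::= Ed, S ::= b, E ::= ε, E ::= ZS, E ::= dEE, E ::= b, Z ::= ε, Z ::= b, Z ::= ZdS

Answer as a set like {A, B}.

{E, Z}

Directly nullable (have an ε-rule): {E, Z}.
Not nullable: S — each has a terminal in every rule's right-hand side or depends on a non-nullable symbol.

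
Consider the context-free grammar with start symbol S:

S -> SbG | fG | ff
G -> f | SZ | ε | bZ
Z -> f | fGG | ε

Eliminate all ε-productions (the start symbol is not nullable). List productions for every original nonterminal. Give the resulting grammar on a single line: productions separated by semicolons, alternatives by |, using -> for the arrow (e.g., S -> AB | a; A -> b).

Nullable set: {G, Z}.
S -> SbG: G nullable, giving Sb | SbG.
S -> fG: G nullable, giving f | fG.
Drop G -> ε.
G -> SZ: Z nullable, giving S | SZ.
G -> bZ: Z nullable, giving b | bZ.
Drop Z -> ε.
Z -> fGG: G, G nullable, giving f | fG | fGG.
Unchanged (no nullable symbols): S -> ff; G -> f; Z -> f.

S -> f | Sb | fG | ff | SbG; G -> S | b | f | SZ | bZ; Z -> f | fG | fGG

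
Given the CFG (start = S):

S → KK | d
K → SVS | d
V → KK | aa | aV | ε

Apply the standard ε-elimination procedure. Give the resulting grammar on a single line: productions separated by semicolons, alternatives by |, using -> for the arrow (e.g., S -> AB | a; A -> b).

S -> d | KK; K -> d | SS | SVS; V -> a | KK | aV | aa

Nullable set: {V}.
K -> SVS: V nullable, giving SS | SVS.
Drop V -> ε.
V -> aV: V nullable, giving a | aV.
Unchanged (no nullable symbols): S -> KK; S -> d; K -> d; V -> KK; V -> aa.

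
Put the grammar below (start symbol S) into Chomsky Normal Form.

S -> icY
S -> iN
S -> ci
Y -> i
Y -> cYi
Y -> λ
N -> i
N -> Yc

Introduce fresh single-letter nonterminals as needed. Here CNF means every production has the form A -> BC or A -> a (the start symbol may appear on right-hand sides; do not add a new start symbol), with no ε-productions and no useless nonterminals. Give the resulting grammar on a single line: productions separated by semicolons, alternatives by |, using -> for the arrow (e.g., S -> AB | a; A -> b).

Nullable: {Y}; after ε-elimination: S -> ci | iN | ic | icY; N -> c | i | Yc; Y -> i | ci | cYi.
No unit productions to eliminate.
TERM: introduce A -> c, B -> i and substitute in every rule of length ≥2.
BIN: S -> BAY becomes S -> BC, C -> AY; Y -> AYB becomes Y -> AD, D -> YB.

S -> AB | BA | BC | BN; A -> c; B -> i; C -> AY; D -> YB; N -> c | i | YA; Y -> i | AB | AD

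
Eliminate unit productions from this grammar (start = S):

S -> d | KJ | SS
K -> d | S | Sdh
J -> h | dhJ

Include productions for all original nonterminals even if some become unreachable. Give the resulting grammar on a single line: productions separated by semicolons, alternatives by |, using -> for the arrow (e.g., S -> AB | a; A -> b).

Unit productions: K->S.
Unit pairs (A ⇒* B via units): (K,S).
S: inherits non-unit rules of {S} → KJ | SS | d.
J: inherits non-unit rules of {J} → dhJ | h.
K: inherits non-unit rules of {K, S} → KJ | SS | Sdh | d.

S -> d | KJ | SS; J -> h | dhJ; K -> d | KJ | SS | Sdh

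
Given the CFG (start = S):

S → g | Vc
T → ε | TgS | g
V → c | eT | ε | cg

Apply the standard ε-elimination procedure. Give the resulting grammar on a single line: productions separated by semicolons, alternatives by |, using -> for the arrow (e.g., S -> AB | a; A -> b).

Nullable set: {T, V}.
S -> Vc: V nullable, giving Vc | c.
Drop T -> ε.
T -> TgS: T nullable, giving TgS | gS.
Drop V -> ε.
V -> eT: T nullable, giving e | eT.
Unchanged (no nullable symbols): S -> g; T -> g; V -> c; V -> cg.

S -> c | g | Vc; T -> g | gS | TgS; V -> c | e | cg | eT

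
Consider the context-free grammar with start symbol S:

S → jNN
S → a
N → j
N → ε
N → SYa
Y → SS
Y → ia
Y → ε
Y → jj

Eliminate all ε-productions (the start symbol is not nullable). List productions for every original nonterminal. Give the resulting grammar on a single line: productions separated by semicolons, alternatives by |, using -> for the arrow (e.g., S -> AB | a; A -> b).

S -> a | j | jN | jNN; N -> j | Sa | SYa; Y -> SS | ia | jj

Nullable set: {N, Y}.
S -> jNN: N, N nullable, giving j | jN | jNN.
Drop N -> ε.
N -> SYa: Y nullable, giving SYa | Sa.
Drop Y -> ε.
Unchanged (no nullable symbols): S -> a; N -> j; Y -> SS; Y -> ia; Y -> jj.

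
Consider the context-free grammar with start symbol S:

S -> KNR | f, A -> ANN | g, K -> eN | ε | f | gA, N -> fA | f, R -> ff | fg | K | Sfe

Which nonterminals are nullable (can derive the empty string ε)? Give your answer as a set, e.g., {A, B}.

{K, R}

Directly nullable (have an ε-rule): {K}.
R is nullable via R -> K (every symbol on the right is already known nullable).
Not nullable: A, N, S — each has a terminal in every rule's right-hand side or depends on a non-nullable symbol.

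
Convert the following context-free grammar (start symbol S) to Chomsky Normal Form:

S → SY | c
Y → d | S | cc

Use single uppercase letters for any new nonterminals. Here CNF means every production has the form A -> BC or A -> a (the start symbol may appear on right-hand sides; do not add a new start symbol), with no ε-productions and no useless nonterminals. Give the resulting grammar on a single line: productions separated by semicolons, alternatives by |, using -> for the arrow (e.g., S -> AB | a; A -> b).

S -> c | SY; A -> c; Y -> c | d | AA | SY

No ε-productions.
After unit-elimination: S -> c | SY; Y -> c | d | SY | cc.
TERM: introduce A -> c and substitute in every rule of length ≥2.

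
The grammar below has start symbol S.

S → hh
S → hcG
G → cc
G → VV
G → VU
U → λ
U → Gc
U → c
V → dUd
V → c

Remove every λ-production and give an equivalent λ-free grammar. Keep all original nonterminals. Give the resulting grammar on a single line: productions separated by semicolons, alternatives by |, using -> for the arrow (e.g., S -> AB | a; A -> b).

S -> hh | hcG; G -> V | VU | VV | cc; U -> c | Gc; V -> c | dd | dUd

Nullable set: {U}.
G -> VU: U nullable, giving V | VU.
Drop U -> λ.
V -> dUd: U nullable, giving dUd | dd.
Unchanged (no nullable symbols): S -> hcG; S -> hh; G -> VV; G -> cc; U -> Gc; U -> c; V -> c.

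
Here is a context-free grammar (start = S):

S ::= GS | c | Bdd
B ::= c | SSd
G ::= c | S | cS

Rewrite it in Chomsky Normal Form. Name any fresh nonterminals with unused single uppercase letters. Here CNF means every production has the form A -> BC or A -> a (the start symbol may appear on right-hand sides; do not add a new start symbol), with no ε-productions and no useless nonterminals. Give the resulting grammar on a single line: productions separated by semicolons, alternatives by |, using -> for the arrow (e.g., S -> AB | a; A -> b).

No ε-productions.
After unit-elimination: S -> c | GS | Bdd; B -> c | SSd; G -> c | GS | cS | Bdd.
TERM: introduce C -> c, A -> d and substitute in every rule of length ≥2.
BIN: B -> SSA becomes B -> SD, D -> SA; G -> BAA becomes G -> BE, E -> AA; S -> BAA becomes S -> BF, F -> AA.

S -> c | BF | GS; A -> d; B -> c | SD; C -> c; D -> SA; E -> AA; F -> AA; G -> c | BE | CS | GS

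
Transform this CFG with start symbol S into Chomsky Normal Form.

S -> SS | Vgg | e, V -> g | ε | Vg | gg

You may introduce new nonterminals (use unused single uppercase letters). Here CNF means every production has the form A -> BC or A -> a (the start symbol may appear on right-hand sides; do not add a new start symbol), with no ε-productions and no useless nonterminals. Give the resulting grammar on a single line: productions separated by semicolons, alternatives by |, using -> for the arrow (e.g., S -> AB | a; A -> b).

S -> e | AA | SS | VB; A -> g; B -> AA; V -> g | AA | VA

Nullable: {V}; after ε-elimination: S -> e | SS | gg | Vgg; V -> g | Vg | gg.
No unit productions to eliminate.
TERM: introduce A -> g and substitute in every rule of length ≥2.
BIN: S -> VAA becomes S -> VB, B -> AA.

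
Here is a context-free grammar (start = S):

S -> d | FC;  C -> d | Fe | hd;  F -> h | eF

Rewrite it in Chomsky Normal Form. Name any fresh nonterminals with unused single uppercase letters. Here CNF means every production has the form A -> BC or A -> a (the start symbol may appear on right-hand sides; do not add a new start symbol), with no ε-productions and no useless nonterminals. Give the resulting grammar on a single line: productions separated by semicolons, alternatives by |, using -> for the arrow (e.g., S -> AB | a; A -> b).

No ε-productions.
No unit productions to eliminate.
TERM: introduce D -> d, A -> e, B -> h and substitute in every rule of length ≥2.

S -> d | FC; A -> e; B -> h; C -> d | BD | FA; D -> d; F -> h | AF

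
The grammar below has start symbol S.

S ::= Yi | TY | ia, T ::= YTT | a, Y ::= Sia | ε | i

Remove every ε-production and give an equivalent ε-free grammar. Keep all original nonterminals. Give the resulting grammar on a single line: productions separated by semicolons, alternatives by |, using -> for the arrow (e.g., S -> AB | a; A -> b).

Nullable set: {Y}.
S -> TY: Y nullable, giving T | TY.
S -> Yi: Y nullable, giving Yi | i.
T -> YTT: Y nullable, giving TT | YTT.
Drop Y -> ε.
Unchanged (no nullable symbols): S -> ia; T -> a; Y -> Sia; Y -> i.

S -> T | i | TY | Yi | ia; T -> a | TT | YTT; Y -> i | Sia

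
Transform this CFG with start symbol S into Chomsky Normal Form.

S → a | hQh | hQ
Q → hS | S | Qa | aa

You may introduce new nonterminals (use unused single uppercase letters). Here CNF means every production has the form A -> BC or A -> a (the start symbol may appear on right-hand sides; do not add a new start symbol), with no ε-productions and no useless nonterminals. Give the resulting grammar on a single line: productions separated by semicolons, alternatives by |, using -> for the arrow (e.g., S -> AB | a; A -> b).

No ε-productions.
After unit-elimination: S -> a | hQ | hQh; Q -> a | Qa | aa | hQ | hS | hQh.
TERM: introduce A -> a, B -> h and substitute in every rule of length ≥2.
BIN: Q -> BQB becomes Q -> BC, C -> QB; S -> BQB becomes S -> BD, D -> QB.

S -> a | BD | BQ; A -> a; B -> h; C -> QB; D -> QB; Q -> a | AA | BC | BQ | BS | QA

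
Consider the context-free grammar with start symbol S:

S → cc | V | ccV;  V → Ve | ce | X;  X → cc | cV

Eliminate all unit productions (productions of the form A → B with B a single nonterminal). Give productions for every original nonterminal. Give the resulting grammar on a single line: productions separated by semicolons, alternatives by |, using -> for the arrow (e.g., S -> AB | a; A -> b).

S -> Ve | cV | cc | ce | ccV; V -> Ve | cV | cc | ce; X -> cV | cc

Unit productions: S->V, V->X.
Unit pairs (A ⇒* B via units): (S,V), (S,X), (V,X).
S: inherits non-unit rules of {S, V, X} → Ve | cV | cc | ccV | ce.
V: inherits non-unit rules of {V, X} → Ve | cV | cc | ce.
X: inherits non-unit rules of {X} → cV | cc.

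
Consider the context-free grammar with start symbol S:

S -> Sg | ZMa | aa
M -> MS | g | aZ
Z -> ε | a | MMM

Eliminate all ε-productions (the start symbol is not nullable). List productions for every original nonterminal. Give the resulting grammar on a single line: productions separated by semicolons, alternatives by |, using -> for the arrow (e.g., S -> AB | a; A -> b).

Nullable set: {Z}.
S -> ZMa: Z nullable, giving Ma | ZMa.
M -> aZ: Z nullable, giving a | aZ.
Drop Z -> ε.
Unchanged (no nullable symbols): S -> Sg; S -> aa; M -> MS; M -> g; Z -> MMM; Z -> a.

S -> Ma | Sg | aa | ZMa; M -> a | g | MS | aZ; Z -> a | MMM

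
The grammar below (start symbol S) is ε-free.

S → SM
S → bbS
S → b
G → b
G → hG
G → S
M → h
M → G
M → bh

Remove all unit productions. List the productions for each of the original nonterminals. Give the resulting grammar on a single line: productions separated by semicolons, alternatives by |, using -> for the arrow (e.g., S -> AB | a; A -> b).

S -> b | SM | bbS; G -> b | SM | hG | bbS; M -> b | h | SM | bh | hG | bbS

Unit productions: G->S, M->G.
Unit pairs (A ⇒* B via units): (G,S), (M,G), (M,S).
S: inherits non-unit rules of {S} → SM | b | bbS.
G: inherits non-unit rules of {G, S} → SM | b | bbS | hG.
M: inherits non-unit rules of {G, M, S} → SM | b | bbS | bh | h | hG.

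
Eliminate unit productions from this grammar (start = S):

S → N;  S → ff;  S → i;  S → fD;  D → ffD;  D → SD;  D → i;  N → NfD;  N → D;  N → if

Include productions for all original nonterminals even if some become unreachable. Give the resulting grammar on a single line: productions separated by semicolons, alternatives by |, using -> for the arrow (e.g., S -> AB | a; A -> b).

Unit productions: N->D, S->N.
Unit pairs (A ⇒* B via units): (N,D), (S,D), (S,N).
S: inherits non-unit rules of {D, N, S} → NfD | SD | fD | ff | ffD | i | if.
D: inherits non-unit rules of {D} → SD | ffD | i.
N: inherits non-unit rules of {D, N} → NfD | SD | ffD | i | if.

S -> i | SD | fD | ff | if | NfD | ffD; D -> i | SD | ffD; N -> i | SD | if | NfD | ffD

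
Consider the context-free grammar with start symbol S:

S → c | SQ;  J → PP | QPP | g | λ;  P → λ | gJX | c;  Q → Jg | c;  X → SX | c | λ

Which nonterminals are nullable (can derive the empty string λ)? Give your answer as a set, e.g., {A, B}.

Directly nullable (have an ε-rule): {J, P, X}.
Not nullable: Q, S — each has a terminal in every rule's right-hand side or depends on a non-nullable symbol.

{J, P, X}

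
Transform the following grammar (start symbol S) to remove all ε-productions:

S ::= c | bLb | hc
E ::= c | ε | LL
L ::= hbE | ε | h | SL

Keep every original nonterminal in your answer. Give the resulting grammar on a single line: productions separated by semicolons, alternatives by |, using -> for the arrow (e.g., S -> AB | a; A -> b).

S -> c | bb | hc | bLb; E -> L | c | LL; L -> S | h | SL | hb | hbE

Nullable set: {E, L}.
S -> bLb: L nullable, giving bLb | bb.
Drop E -> ε.
E -> LL: L, L nullable, giving L | LL.
Drop L -> ε.
L -> SL: L nullable, giving S | SL.
L -> hbE: E nullable, giving hb | hbE.
Unchanged (no nullable symbols): S -> c; S -> hc; E -> c; L -> h.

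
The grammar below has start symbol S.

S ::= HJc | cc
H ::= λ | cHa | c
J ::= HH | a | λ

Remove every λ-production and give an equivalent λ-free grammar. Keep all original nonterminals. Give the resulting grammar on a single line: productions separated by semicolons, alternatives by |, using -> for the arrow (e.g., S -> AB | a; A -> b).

S -> c | Hc | Jc | cc | HJc; H -> c | ca | cHa; J -> H | a | HH

Nullable set: {H, J}.
S -> HJc: H, J nullable, giving HJc | Hc | Jc | c.
Drop H -> λ.
H -> cHa: H nullable, giving cHa | ca.
Drop J -> λ.
J -> HH: H, H nullable, giving H | HH.
Unchanged (no nullable symbols): S -> cc; H -> c; J -> a.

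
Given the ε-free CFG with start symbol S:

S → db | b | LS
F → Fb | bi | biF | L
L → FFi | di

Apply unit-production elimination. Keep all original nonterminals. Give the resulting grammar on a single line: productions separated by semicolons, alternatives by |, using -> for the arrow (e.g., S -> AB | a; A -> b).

Unit productions: F->L.
Unit pairs (A ⇒* B via units): (F,L).
S: inherits non-unit rules of {S} → LS | b | db.
F: inherits non-unit rules of {F, L} → FFi | Fb | bi | biF | di.
L: inherits non-unit rules of {L} → FFi | di.

S -> b | LS | db; F -> Fb | bi | di | FFi | biF; L -> di | FFi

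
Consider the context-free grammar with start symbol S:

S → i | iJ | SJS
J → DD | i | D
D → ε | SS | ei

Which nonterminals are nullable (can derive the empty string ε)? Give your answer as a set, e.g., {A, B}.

Directly nullable (have an ε-rule): {D}.
J is nullable via J -> D (every symbol on the right is already known nullable).
Not nullable: S — each has a terminal in every rule's right-hand side or depends on a non-nullable symbol.

{D, J}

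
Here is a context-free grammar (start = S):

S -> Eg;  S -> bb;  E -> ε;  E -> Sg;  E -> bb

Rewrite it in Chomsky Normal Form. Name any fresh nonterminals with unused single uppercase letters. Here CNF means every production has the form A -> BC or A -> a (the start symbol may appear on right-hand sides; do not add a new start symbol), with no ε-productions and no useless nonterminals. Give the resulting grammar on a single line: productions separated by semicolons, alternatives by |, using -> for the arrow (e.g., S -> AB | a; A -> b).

Nullable: {E}; after ε-elimination: S -> g | Eg | bb; E -> Sg | bb.
No unit productions to eliminate.
TERM: introduce B -> b, A -> g and substitute in every rule of length ≥2.

S -> g | BB | EA; A -> g; B -> b; E -> BB | SA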